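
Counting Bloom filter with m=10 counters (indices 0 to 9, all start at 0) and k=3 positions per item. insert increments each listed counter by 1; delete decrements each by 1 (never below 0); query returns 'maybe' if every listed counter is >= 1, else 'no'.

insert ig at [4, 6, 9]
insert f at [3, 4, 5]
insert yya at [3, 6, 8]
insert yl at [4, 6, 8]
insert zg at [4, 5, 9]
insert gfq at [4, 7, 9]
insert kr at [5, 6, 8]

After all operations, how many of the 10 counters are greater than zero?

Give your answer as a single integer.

Step 1: insert ig at [4, 6, 9] -> counters=[0,0,0,0,1,0,1,0,0,1]
Step 2: insert f at [3, 4, 5] -> counters=[0,0,0,1,2,1,1,0,0,1]
Step 3: insert yya at [3, 6, 8] -> counters=[0,0,0,2,2,1,2,0,1,1]
Step 4: insert yl at [4, 6, 8] -> counters=[0,0,0,2,3,1,3,0,2,1]
Step 5: insert zg at [4, 5, 9] -> counters=[0,0,0,2,4,2,3,0,2,2]
Step 6: insert gfq at [4, 7, 9] -> counters=[0,0,0,2,5,2,3,1,2,3]
Step 7: insert kr at [5, 6, 8] -> counters=[0,0,0,2,5,3,4,1,3,3]
Final counters=[0,0,0,2,5,3,4,1,3,3] -> 7 nonzero

Answer: 7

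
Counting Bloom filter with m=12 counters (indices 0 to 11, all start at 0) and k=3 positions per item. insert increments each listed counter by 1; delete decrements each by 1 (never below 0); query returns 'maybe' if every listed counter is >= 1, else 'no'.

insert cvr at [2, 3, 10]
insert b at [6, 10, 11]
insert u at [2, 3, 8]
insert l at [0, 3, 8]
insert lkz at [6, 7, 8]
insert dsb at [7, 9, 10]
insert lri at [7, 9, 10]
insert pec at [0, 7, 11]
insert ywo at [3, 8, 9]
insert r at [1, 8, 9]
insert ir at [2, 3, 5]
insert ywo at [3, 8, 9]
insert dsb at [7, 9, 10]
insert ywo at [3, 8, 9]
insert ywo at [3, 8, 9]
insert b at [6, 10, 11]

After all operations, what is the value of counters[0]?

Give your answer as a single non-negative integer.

Answer: 2

Derivation:
Step 1: insert cvr at [2, 3, 10] -> counters=[0,0,1,1,0,0,0,0,0,0,1,0]
Step 2: insert b at [6, 10, 11] -> counters=[0,0,1,1,0,0,1,0,0,0,2,1]
Step 3: insert u at [2, 3, 8] -> counters=[0,0,2,2,0,0,1,0,1,0,2,1]
Step 4: insert l at [0, 3, 8] -> counters=[1,0,2,3,0,0,1,0,2,0,2,1]
Step 5: insert lkz at [6, 7, 8] -> counters=[1,0,2,3,0,0,2,1,3,0,2,1]
Step 6: insert dsb at [7, 9, 10] -> counters=[1,0,2,3,0,0,2,2,3,1,3,1]
Step 7: insert lri at [7, 9, 10] -> counters=[1,0,2,3,0,0,2,3,3,2,4,1]
Step 8: insert pec at [0, 7, 11] -> counters=[2,0,2,3,0,0,2,4,3,2,4,2]
Step 9: insert ywo at [3, 8, 9] -> counters=[2,0,2,4,0,0,2,4,4,3,4,2]
Step 10: insert r at [1, 8, 9] -> counters=[2,1,2,4,0,0,2,4,5,4,4,2]
Step 11: insert ir at [2, 3, 5] -> counters=[2,1,3,5,0,1,2,4,5,4,4,2]
Step 12: insert ywo at [3, 8, 9] -> counters=[2,1,3,6,0,1,2,4,6,5,4,2]
Step 13: insert dsb at [7, 9, 10] -> counters=[2,1,3,6,0,1,2,5,6,6,5,2]
Step 14: insert ywo at [3, 8, 9] -> counters=[2,1,3,7,0,1,2,5,7,7,5,2]
Step 15: insert ywo at [3, 8, 9] -> counters=[2,1,3,8,0,1,2,5,8,8,5,2]
Step 16: insert b at [6, 10, 11] -> counters=[2,1,3,8,0,1,3,5,8,8,6,3]
Final counters=[2,1,3,8,0,1,3,5,8,8,6,3] -> counters[0]=2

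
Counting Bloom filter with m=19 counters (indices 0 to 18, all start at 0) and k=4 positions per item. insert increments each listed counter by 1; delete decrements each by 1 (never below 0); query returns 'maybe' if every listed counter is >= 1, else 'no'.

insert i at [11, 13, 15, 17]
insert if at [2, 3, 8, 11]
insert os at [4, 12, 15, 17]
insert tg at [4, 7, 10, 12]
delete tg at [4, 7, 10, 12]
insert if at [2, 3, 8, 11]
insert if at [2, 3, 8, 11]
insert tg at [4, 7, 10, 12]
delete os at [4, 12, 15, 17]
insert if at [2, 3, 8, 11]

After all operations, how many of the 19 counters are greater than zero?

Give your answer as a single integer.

Step 1: insert i at [11, 13, 15, 17] -> counters=[0,0,0,0,0,0,0,0,0,0,0,1,0,1,0,1,0,1,0]
Step 2: insert if at [2, 3, 8, 11] -> counters=[0,0,1,1,0,0,0,0,1,0,0,2,0,1,0,1,0,1,0]
Step 3: insert os at [4, 12, 15, 17] -> counters=[0,0,1,1,1,0,0,0,1,0,0,2,1,1,0,2,0,2,0]
Step 4: insert tg at [4, 7, 10, 12] -> counters=[0,0,1,1,2,0,0,1,1,0,1,2,2,1,0,2,0,2,0]
Step 5: delete tg at [4, 7, 10, 12] -> counters=[0,0,1,1,1,0,0,0,1,0,0,2,1,1,0,2,0,2,0]
Step 6: insert if at [2, 3, 8, 11] -> counters=[0,0,2,2,1,0,0,0,2,0,0,3,1,1,0,2,0,2,0]
Step 7: insert if at [2, 3, 8, 11] -> counters=[0,0,3,3,1,0,0,0,3,0,0,4,1,1,0,2,0,2,0]
Step 8: insert tg at [4, 7, 10, 12] -> counters=[0,0,3,3,2,0,0,1,3,0,1,4,2,1,0,2,0,2,0]
Step 9: delete os at [4, 12, 15, 17] -> counters=[0,0,3,3,1,0,0,1,3,0,1,4,1,1,0,1,0,1,0]
Step 10: insert if at [2, 3, 8, 11] -> counters=[0,0,4,4,1,0,0,1,4,0,1,5,1,1,0,1,0,1,0]
Final counters=[0,0,4,4,1,0,0,1,4,0,1,5,1,1,0,1,0,1,0] -> 11 nonzero

Answer: 11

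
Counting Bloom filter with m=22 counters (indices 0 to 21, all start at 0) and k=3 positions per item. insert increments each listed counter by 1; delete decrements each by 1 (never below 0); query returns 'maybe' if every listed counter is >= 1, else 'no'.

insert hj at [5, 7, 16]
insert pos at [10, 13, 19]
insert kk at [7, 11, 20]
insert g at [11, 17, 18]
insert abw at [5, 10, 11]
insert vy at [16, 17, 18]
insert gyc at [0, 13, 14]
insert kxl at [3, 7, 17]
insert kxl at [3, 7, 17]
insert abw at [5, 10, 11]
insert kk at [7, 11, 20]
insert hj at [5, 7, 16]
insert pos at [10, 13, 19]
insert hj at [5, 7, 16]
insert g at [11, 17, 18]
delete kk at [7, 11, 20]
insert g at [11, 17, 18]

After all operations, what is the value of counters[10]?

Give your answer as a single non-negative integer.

Answer: 4

Derivation:
Step 1: insert hj at [5, 7, 16] -> counters=[0,0,0,0,0,1,0,1,0,0,0,0,0,0,0,0,1,0,0,0,0,0]
Step 2: insert pos at [10, 13, 19] -> counters=[0,0,0,0,0,1,0,1,0,0,1,0,0,1,0,0,1,0,0,1,0,0]
Step 3: insert kk at [7, 11, 20] -> counters=[0,0,0,0,0,1,0,2,0,0,1,1,0,1,0,0,1,0,0,1,1,0]
Step 4: insert g at [11, 17, 18] -> counters=[0,0,0,0,0,1,0,2,0,0,1,2,0,1,0,0,1,1,1,1,1,0]
Step 5: insert abw at [5, 10, 11] -> counters=[0,0,0,0,0,2,0,2,0,0,2,3,0,1,0,0,1,1,1,1,1,0]
Step 6: insert vy at [16, 17, 18] -> counters=[0,0,0,0,0,2,0,2,0,0,2,3,0,1,0,0,2,2,2,1,1,0]
Step 7: insert gyc at [0, 13, 14] -> counters=[1,0,0,0,0,2,0,2,0,0,2,3,0,2,1,0,2,2,2,1,1,0]
Step 8: insert kxl at [3, 7, 17] -> counters=[1,0,0,1,0,2,0,3,0,0,2,3,0,2,1,0,2,3,2,1,1,0]
Step 9: insert kxl at [3, 7, 17] -> counters=[1,0,0,2,0,2,0,4,0,0,2,3,0,2,1,0,2,4,2,1,1,0]
Step 10: insert abw at [5, 10, 11] -> counters=[1,0,0,2,0,3,0,4,0,0,3,4,0,2,1,0,2,4,2,1,1,0]
Step 11: insert kk at [7, 11, 20] -> counters=[1,0,0,2,0,3,0,5,0,0,3,5,0,2,1,0,2,4,2,1,2,0]
Step 12: insert hj at [5, 7, 16] -> counters=[1,0,0,2,0,4,0,6,0,0,3,5,0,2,1,0,3,4,2,1,2,0]
Step 13: insert pos at [10, 13, 19] -> counters=[1,0,0,2,0,4,0,6,0,0,4,5,0,3,1,0,3,4,2,2,2,0]
Step 14: insert hj at [5, 7, 16] -> counters=[1,0,0,2,0,5,0,7,0,0,4,5,0,3,1,0,4,4,2,2,2,0]
Step 15: insert g at [11, 17, 18] -> counters=[1,0,0,2,0,5,0,7,0,0,4,6,0,3,1,0,4,5,3,2,2,0]
Step 16: delete kk at [7, 11, 20] -> counters=[1,0,0,2,0,5,0,6,0,0,4,5,0,3,1,0,4,5,3,2,1,0]
Step 17: insert g at [11, 17, 18] -> counters=[1,0,0,2,0,5,0,6,0,0,4,6,0,3,1,0,4,6,4,2,1,0]
Final counters=[1,0,0,2,0,5,0,6,0,0,4,6,0,3,1,0,4,6,4,2,1,0] -> counters[10]=4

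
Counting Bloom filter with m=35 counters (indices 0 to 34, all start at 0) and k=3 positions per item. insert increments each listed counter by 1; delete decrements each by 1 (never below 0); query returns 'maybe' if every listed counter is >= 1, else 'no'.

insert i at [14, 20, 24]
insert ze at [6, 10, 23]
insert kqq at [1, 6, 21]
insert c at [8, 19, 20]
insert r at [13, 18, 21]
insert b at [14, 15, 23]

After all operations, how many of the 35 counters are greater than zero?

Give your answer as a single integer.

Step 1: insert i at [14, 20, 24] -> counters=[0,0,0,0,0,0,0,0,0,0,0,0,0,0,1,0,0,0,0,0,1,0,0,0,1,0,0,0,0,0,0,0,0,0,0]
Step 2: insert ze at [6, 10, 23] -> counters=[0,0,0,0,0,0,1,0,0,0,1,0,0,0,1,0,0,0,0,0,1,0,0,1,1,0,0,0,0,0,0,0,0,0,0]
Step 3: insert kqq at [1, 6, 21] -> counters=[0,1,0,0,0,0,2,0,0,0,1,0,0,0,1,0,0,0,0,0,1,1,0,1,1,0,0,0,0,0,0,0,0,0,0]
Step 4: insert c at [8, 19, 20] -> counters=[0,1,0,0,0,0,2,0,1,0,1,0,0,0,1,0,0,0,0,1,2,1,0,1,1,0,0,0,0,0,0,0,0,0,0]
Step 5: insert r at [13, 18, 21] -> counters=[0,1,0,0,0,0,2,0,1,0,1,0,0,1,1,0,0,0,1,1,2,2,0,1,1,0,0,0,0,0,0,0,0,0,0]
Step 6: insert b at [14, 15, 23] -> counters=[0,1,0,0,0,0,2,0,1,0,1,0,0,1,2,1,0,0,1,1,2,2,0,2,1,0,0,0,0,0,0,0,0,0,0]
Final counters=[0,1,0,0,0,0,2,0,1,0,1,0,0,1,2,1,0,0,1,1,2,2,0,2,1,0,0,0,0,0,0,0,0,0,0] -> 13 nonzero

Answer: 13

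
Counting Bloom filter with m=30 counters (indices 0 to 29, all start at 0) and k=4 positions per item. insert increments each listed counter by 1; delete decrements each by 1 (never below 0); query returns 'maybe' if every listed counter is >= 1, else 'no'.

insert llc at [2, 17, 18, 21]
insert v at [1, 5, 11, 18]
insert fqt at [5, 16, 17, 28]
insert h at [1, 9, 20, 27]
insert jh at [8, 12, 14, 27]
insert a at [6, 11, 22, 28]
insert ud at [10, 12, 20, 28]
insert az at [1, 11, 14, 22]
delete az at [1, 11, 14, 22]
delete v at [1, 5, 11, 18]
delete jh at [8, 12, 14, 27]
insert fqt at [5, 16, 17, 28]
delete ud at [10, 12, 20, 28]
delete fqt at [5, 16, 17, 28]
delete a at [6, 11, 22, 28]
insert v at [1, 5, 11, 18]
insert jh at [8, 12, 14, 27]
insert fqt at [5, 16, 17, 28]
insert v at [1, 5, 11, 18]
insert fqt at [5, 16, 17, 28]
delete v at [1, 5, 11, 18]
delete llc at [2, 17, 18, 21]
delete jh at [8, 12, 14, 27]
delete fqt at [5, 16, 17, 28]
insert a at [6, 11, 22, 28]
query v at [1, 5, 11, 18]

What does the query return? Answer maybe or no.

Step 1: insert llc at [2, 17, 18, 21] -> counters=[0,0,1,0,0,0,0,0,0,0,0,0,0,0,0,0,0,1,1,0,0,1,0,0,0,0,0,0,0,0]
Step 2: insert v at [1, 5, 11, 18] -> counters=[0,1,1,0,0,1,0,0,0,0,0,1,0,0,0,0,0,1,2,0,0,1,0,0,0,0,0,0,0,0]
Step 3: insert fqt at [5, 16, 17, 28] -> counters=[0,1,1,0,0,2,0,0,0,0,0,1,0,0,0,0,1,2,2,0,0,1,0,0,0,0,0,0,1,0]
Step 4: insert h at [1, 9, 20, 27] -> counters=[0,2,1,0,0,2,0,0,0,1,0,1,0,0,0,0,1,2,2,0,1,1,0,0,0,0,0,1,1,0]
Step 5: insert jh at [8, 12, 14, 27] -> counters=[0,2,1,0,0,2,0,0,1,1,0,1,1,0,1,0,1,2,2,0,1,1,0,0,0,0,0,2,1,0]
Step 6: insert a at [6, 11, 22, 28] -> counters=[0,2,1,0,0,2,1,0,1,1,0,2,1,0,1,0,1,2,2,0,1,1,1,0,0,0,0,2,2,0]
Step 7: insert ud at [10, 12, 20, 28] -> counters=[0,2,1,0,0,2,1,0,1,1,1,2,2,0,1,0,1,2,2,0,2,1,1,0,0,0,0,2,3,0]
Step 8: insert az at [1, 11, 14, 22] -> counters=[0,3,1,0,0,2,1,0,1,1,1,3,2,0,2,0,1,2,2,0,2,1,2,0,0,0,0,2,3,0]
Step 9: delete az at [1, 11, 14, 22] -> counters=[0,2,1,0,0,2,1,0,1,1,1,2,2,0,1,0,1,2,2,0,2,1,1,0,0,0,0,2,3,0]
Step 10: delete v at [1, 5, 11, 18] -> counters=[0,1,1,0,0,1,1,0,1,1,1,1,2,0,1,0,1,2,1,0,2,1,1,0,0,0,0,2,3,0]
Step 11: delete jh at [8, 12, 14, 27] -> counters=[0,1,1,0,0,1,1,0,0,1,1,1,1,0,0,0,1,2,1,0,2,1,1,0,0,0,0,1,3,0]
Step 12: insert fqt at [5, 16, 17, 28] -> counters=[0,1,1,0,0,2,1,0,0,1,1,1,1,0,0,0,2,3,1,0,2,1,1,0,0,0,0,1,4,0]
Step 13: delete ud at [10, 12, 20, 28] -> counters=[0,1,1,0,0,2,1,0,0,1,0,1,0,0,0,0,2,3,1,0,1,1,1,0,0,0,0,1,3,0]
Step 14: delete fqt at [5, 16, 17, 28] -> counters=[0,1,1,0,0,1,1,0,0,1,0,1,0,0,0,0,1,2,1,0,1,1,1,0,0,0,0,1,2,0]
Step 15: delete a at [6, 11, 22, 28] -> counters=[0,1,1,0,0,1,0,0,0,1,0,0,0,0,0,0,1,2,1,0,1,1,0,0,0,0,0,1,1,0]
Step 16: insert v at [1, 5, 11, 18] -> counters=[0,2,1,0,0,2,0,0,0,1,0,1,0,0,0,0,1,2,2,0,1,1,0,0,0,0,0,1,1,0]
Step 17: insert jh at [8, 12, 14, 27] -> counters=[0,2,1,0,0,2,0,0,1,1,0,1,1,0,1,0,1,2,2,0,1,1,0,0,0,0,0,2,1,0]
Step 18: insert fqt at [5, 16, 17, 28] -> counters=[0,2,1,0,0,3,0,0,1,1,0,1,1,0,1,0,2,3,2,0,1,1,0,0,0,0,0,2,2,0]
Step 19: insert v at [1, 5, 11, 18] -> counters=[0,3,1,0,0,4,0,0,1,1,0,2,1,0,1,0,2,3,3,0,1,1,0,0,0,0,0,2,2,0]
Step 20: insert fqt at [5, 16, 17, 28] -> counters=[0,3,1,0,0,5,0,0,1,1,0,2,1,0,1,0,3,4,3,0,1,1,0,0,0,0,0,2,3,0]
Step 21: delete v at [1, 5, 11, 18] -> counters=[0,2,1,0,0,4,0,0,1,1,0,1,1,0,1,0,3,4,2,0,1,1,0,0,0,0,0,2,3,0]
Step 22: delete llc at [2, 17, 18, 21] -> counters=[0,2,0,0,0,4,0,0,1,1,0,1,1,0,1,0,3,3,1,0,1,0,0,0,0,0,0,2,3,0]
Step 23: delete jh at [8, 12, 14, 27] -> counters=[0,2,0,0,0,4,0,0,0,1,0,1,0,0,0,0,3,3,1,0,1,0,0,0,0,0,0,1,3,0]
Step 24: delete fqt at [5, 16, 17, 28] -> counters=[0,2,0,0,0,3,0,0,0,1,0,1,0,0,0,0,2,2,1,0,1,0,0,0,0,0,0,1,2,0]
Step 25: insert a at [6, 11, 22, 28] -> counters=[0,2,0,0,0,3,1,0,0,1,0,2,0,0,0,0,2,2,1,0,1,0,1,0,0,0,0,1,3,0]
Query v: check counters[1]=2 counters[5]=3 counters[11]=2 counters[18]=1 -> maybe

Answer: maybe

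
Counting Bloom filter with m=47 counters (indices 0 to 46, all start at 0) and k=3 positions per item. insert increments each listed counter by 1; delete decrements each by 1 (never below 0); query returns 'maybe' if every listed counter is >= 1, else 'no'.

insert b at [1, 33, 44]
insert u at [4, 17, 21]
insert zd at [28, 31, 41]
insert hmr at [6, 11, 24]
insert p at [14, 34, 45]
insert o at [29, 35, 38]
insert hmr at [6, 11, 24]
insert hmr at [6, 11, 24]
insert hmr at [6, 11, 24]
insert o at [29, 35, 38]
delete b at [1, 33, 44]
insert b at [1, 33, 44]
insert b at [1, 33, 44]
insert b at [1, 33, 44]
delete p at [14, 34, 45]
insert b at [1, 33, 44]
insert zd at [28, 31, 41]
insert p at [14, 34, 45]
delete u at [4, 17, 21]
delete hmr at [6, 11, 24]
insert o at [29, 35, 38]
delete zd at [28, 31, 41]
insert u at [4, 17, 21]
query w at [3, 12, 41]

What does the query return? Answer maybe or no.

Step 1: insert b at [1, 33, 44] -> counters=[0,1,0,0,0,0,0,0,0,0,0,0,0,0,0,0,0,0,0,0,0,0,0,0,0,0,0,0,0,0,0,0,0,1,0,0,0,0,0,0,0,0,0,0,1,0,0]
Step 2: insert u at [4, 17, 21] -> counters=[0,1,0,0,1,0,0,0,0,0,0,0,0,0,0,0,0,1,0,0,0,1,0,0,0,0,0,0,0,0,0,0,0,1,0,0,0,0,0,0,0,0,0,0,1,0,0]
Step 3: insert zd at [28, 31, 41] -> counters=[0,1,0,0,1,0,0,0,0,0,0,0,0,0,0,0,0,1,0,0,0,1,0,0,0,0,0,0,1,0,0,1,0,1,0,0,0,0,0,0,0,1,0,0,1,0,0]
Step 4: insert hmr at [6, 11, 24] -> counters=[0,1,0,0,1,0,1,0,0,0,0,1,0,0,0,0,0,1,0,0,0,1,0,0,1,0,0,0,1,0,0,1,0,1,0,0,0,0,0,0,0,1,0,0,1,0,0]
Step 5: insert p at [14, 34, 45] -> counters=[0,1,0,0,1,0,1,0,0,0,0,1,0,0,1,0,0,1,0,0,0,1,0,0,1,0,0,0,1,0,0,1,0,1,1,0,0,0,0,0,0,1,0,0,1,1,0]
Step 6: insert o at [29, 35, 38] -> counters=[0,1,0,0,1,0,1,0,0,0,0,1,0,0,1,0,0,1,0,0,0,1,0,0,1,0,0,0,1,1,0,1,0,1,1,1,0,0,1,0,0,1,0,0,1,1,0]
Step 7: insert hmr at [6, 11, 24] -> counters=[0,1,0,0,1,0,2,0,0,0,0,2,0,0,1,0,0,1,0,0,0,1,0,0,2,0,0,0,1,1,0,1,0,1,1,1,0,0,1,0,0,1,0,0,1,1,0]
Step 8: insert hmr at [6, 11, 24] -> counters=[0,1,0,0,1,0,3,0,0,0,0,3,0,0,1,0,0,1,0,0,0,1,0,0,3,0,0,0,1,1,0,1,0,1,1,1,0,0,1,0,0,1,0,0,1,1,0]
Step 9: insert hmr at [6, 11, 24] -> counters=[0,1,0,0,1,0,4,0,0,0,0,4,0,0,1,0,0,1,0,0,0,1,0,0,4,0,0,0,1,1,0,1,0,1,1,1,0,0,1,0,0,1,0,0,1,1,0]
Step 10: insert o at [29, 35, 38] -> counters=[0,1,0,0,1,0,4,0,0,0,0,4,0,0,1,0,0,1,0,0,0,1,0,0,4,0,0,0,1,2,0,1,0,1,1,2,0,0,2,0,0,1,0,0,1,1,0]
Step 11: delete b at [1, 33, 44] -> counters=[0,0,0,0,1,0,4,0,0,0,0,4,0,0,1,0,0,1,0,0,0,1,0,0,4,0,0,0,1,2,0,1,0,0,1,2,0,0,2,0,0,1,0,0,0,1,0]
Step 12: insert b at [1, 33, 44] -> counters=[0,1,0,0,1,0,4,0,0,0,0,4,0,0,1,0,0,1,0,0,0,1,0,0,4,0,0,0,1,2,0,1,0,1,1,2,0,0,2,0,0,1,0,0,1,1,0]
Step 13: insert b at [1, 33, 44] -> counters=[0,2,0,0,1,0,4,0,0,0,0,4,0,0,1,0,0,1,0,0,0,1,0,0,4,0,0,0,1,2,0,1,0,2,1,2,0,0,2,0,0,1,0,0,2,1,0]
Step 14: insert b at [1, 33, 44] -> counters=[0,3,0,0,1,0,4,0,0,0,0,4,0,0,1,0,0,1,0,0,0,1,0,0,4,0,0,0,1,2,0,1,0,3,1,2,0,0,2,0,0,1,0,0,3,1,0]
Step 15: delete p at [14, 34, 45] -> counters=[0,3,0,0,1,0,4,0,0,0,0,4,0,0,0,0,0,1,0,0,0,1,0,0,4,0,0,0,1,2,0,1,0,3,0,2,0,0,2,0,0,1,0,0,3,0,0]
Step 16: insert b at [1, 33, 44] -> counters=[0,4,0,0,1,0,4,0,0,0,0,4,0,0,0,0,0,1,0,0,0,1,0,0,4,0,0,0,1,2,0,1,0,4,0,2,0,0,2,0,0,1,0,0,4,0,0]
Step 17: insert zd at [28, 31, 41] -> counters=[0,4,0,0,1,0,4,0,0,0,0,4,0,0,0,0,0,1,0,0,0,1,0,0,4,0,0,0,2,2,0,2,0,4,0,2,0,0,2,0,0,2,0,0,4,0,0]
Step 18: insert p at [14, 34, 45] -> counters=[0,4,0,0,1,0,4,0,0,0,0,4,0,0,1,0,0,1,0,0,0,1,0,0,4,0,0,0,2,2,0,2,0,4,1,2,0,0,2,0,0,2,0,0,4,1,0]
Step 19: delete u at [4, 17, 21] -> counters=[0,4,0,0,0,0,4,0,0,0,0,4,0,0,1,0,0,0,0,0,0,0,0,0,4,0,0,0,2,2,0,2,0,4,1,2,0,0,2,0,0,2,0,0,4,1,0]
Step 20: delete hmr at [6, 11, 24] -> counters=[0,4,0,0,0,0,3,0,0,0,0,3,0,0,1,0,0,0,0,0,0,0,0,0,3,0,0,0,2,2,0,2,0,4,1,2,0,0,2,0,0,2,0,0,4,1,0]
Step 21: insert o at [29, 35, 38] -> counters=[0,4,0,0,0,0,3,0,0,0,0,3,0,0,1,0,0,0,0,0,0,0,0,0,3,0,0,0,2,3,0,2,0,4,1,3,0,0,3,0,0,2,0,0,4,1,0]
Step 22: delete zd at [28, 31, 41] -> counters=[0,4,0,0,0,0,3,0,0,0,0,3,0,0,1,0,0,0,0,0,0,0,0,0,3,0,0,0,1,3,0,1,0,4,1,3,0,0,3,0,0,1,0,0,4,1,0]
Step 23: insert u at [4, 17, 21] -> counters=[0,4,0,0,1,0,3,0,0,0,0,3,0,0,1,0,0,1,0,0,0,1,0,0,3,0,0,0,1,3,0,1,0,4,1,3,0,0,3,0,0,1,0,0,4,1,0]
Query w: check counters[3]=0 counters[12]=0 counters[41]=1 -> no

Answer: no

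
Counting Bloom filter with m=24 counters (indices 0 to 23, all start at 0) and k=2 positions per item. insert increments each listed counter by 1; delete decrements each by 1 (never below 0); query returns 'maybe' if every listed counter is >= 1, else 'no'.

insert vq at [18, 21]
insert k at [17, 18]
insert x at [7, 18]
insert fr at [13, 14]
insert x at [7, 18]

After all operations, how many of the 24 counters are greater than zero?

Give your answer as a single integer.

Answer: 6

Derivation:
Step 1: insert vq at [18, 21] -> counters=[0,0,0,0,0,0,0,0,0,0,0,0,0,0,0,0,0,0,1,0,0,1,0,0]
Step 2: insert k at [17, 18] -> counters=[0,0,0,0,0,0,0,0,0,0,0,0,0,0,0,0,0,1,2,0,0,1,0,0]
Step 3: insert x at [7, 18] -> counters=[0,0,0,0,0,0,0,1,0,0,0,0,0,0,0,0,0,1,3,0,0,1,0,0]
Step 4: insert fr at [13, 14] -> counters=[0,0,0,0,0,0,0,1,0,0,0,0,0,1,1,0,0,1,3,0,0,1,0,0]
Step 5: insert x at [7, 18] -> counters=[0,0,0,0,0,0,0,2,0,0,0,0,0,1,1,0,0,1,4,0,0,1,0,0]
Final counters=[0,0,0,0,0,0,0,2,0,0,0,0,0,1,1,0,0,1,4,0,0,1,0,0] -> 6 nonzero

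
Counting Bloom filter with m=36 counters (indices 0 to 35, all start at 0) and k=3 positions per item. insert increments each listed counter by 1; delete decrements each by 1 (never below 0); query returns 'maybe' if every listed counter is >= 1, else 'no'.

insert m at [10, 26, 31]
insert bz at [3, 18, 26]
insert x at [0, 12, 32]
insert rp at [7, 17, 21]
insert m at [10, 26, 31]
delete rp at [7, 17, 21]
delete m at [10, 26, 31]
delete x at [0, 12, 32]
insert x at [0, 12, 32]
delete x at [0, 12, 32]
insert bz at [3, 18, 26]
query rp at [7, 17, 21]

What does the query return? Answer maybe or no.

Answer: no

Derivation:
Step 1: insert m at [10, 26, 31] -> counters=[0,0,0,0,0,0,0,0,0,0,1,0,0,0,0,0,0,0,0,0,0,0,0,0,0,0,1,0,0,0,0,1,0,0,0,0]
Step 2: insert bz at [3, 18, 26] -> counters=[0,0,0,1,0,0,0,0,0,0,1,0,0,0,0,0,0,0,1,0,0,0,0,0,0,0,2,0,0,0,0,1,0,0,0,0]
Step 3: insert x at [0, 12, 32] -> counters=[1,0,0,1,0,0,0,0,0,0,1,0,1,0,0,0,0,0,1,0,0,0,0,0,0,0,2,0,0,0,0,1,1,0,0,0]
Step 4: insert rp at [7, 17, 21] -> counters=[1,0,0,1,0,0,0,1,0,0,1,0,1,0,0,0,0,1,1,0,0,1,0,0,0,0,2,0,0,0,0,1,1,0,0,0]
Step 5: insert m at [10, 26, 31] -> counters=[1,0,0,1,0,0,0,1,0,0,2,0,1,0,0,0,0,1,1,0,0,1,0,0,0,0,3,0,0,0,0,2,1,0,0,0]
Step 6: delete rp at [7, 17, 21] -> counters=[1,0,0,1,0,0,0,0,0,0,2,0,1,0,0,0,0,0,1,0,0,0,0,0,0,0,3,0,0,0,0,2,1,0,0,0]
Step 7: delete m at [10, 26, 31] -> counters=[1,0,0,1,0,0,0,0,0,0,1,0,1,0,0,0,0,0,1,0,0,0,0,0,0,0,2,0,0,0,0,1,1,0,0,0]
Step 8: delete x at [0, 12, 32] -> counters=[0,0,0,1,0,0,0,0,0,0,1,0,0,0,0,0,0,0,1,0,0,0,0,0,0,0,2,0,0,0,0,1,0,0,0,0]
Step 9: insert x at [0, 12, 32] -> counters=[1,0,0,1,0,0,0,0,0,0,1,0,1,0,0,0,0,0,1,0,0,0,0,0,0,0,2,0,0,0,0,1,1,0,0,0]
Step 10: delete x at [0, 12, 32] -> counters=[0,0,0,1,0,0,0,0,0,0,1,0,0,0,0,0,0,0,1,0,0,0,0,0,0,0,2,0,0,0,0,1,0,0,0,0]
Step 11: insert bz at [3, 18, 26] -> counters=[0,0,0,2,0,0,0,0,0,0,1,0,0,0,0,0,0,0,2,0,0,0,0,0,0,0,3,0,0,0,0,1,0,0,0,0]
Query rp: check counters[7]=0 counters[17]=0 counters[21]=0 -> no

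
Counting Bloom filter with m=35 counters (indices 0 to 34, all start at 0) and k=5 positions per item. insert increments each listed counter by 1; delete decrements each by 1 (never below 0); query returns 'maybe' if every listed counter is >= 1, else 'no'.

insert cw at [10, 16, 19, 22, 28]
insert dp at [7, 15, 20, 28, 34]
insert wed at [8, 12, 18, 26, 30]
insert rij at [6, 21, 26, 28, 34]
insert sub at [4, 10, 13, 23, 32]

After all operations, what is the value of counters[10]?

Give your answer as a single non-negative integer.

Answer: 2

Derivation:
Step 1: insert cw at [10, 16, 19, 22, 28] -> counters=[0,0,0,0,0,0,0,0,0,0,1,0,0,0,0,0,1,0,0,1,0,0,1,0,0,0,0,0,1,0,0,0,0,0,0]
Step 2: insert dp at [7, 15, 20, 28, 34] -> counters=[0,0,0,0,0,0,0,1,0,0,1,0,0,0,0,1,1,0,0,1,1,0,1,0,0,0,0,0,2,0,0,0,0,0,1]
Step 3: insert wed at [8, 12, 18, 26, 30] -> counters=[0,0,0,0,0,0,0,1,1,0,1,0,1,0,0,1,1,0,1,1,1,0,1,0,0,0,1,0,2,0,1,0,0,0,1]
Step 4: insert rij at [6, 21, 26, 28, 34] -> counters=[0,0,0,0,0,0,1,1,1,0,1,0,1,0,0,1,1,0,1,1,1,1,1,0,0,0,2,0,3,0,1,0,0,0,2]
Step 5: insert sub at [4, 10, 13, 23, 32] -> counters=[0,0,0,0,1,0,1,1,1,0,2,0,1,1,0,1,1,0,1,1,1,1,1,1,0,0,2,0,3,0,1,0,1,0,2]
Final counters=[0,0,0,0,1,0,1,1,1,0,2,0,1,1,0,1,1,0,1,1,1,1,1,1,0,0,2,0,3,0,1,0,1,0,2] -> counters[10]=2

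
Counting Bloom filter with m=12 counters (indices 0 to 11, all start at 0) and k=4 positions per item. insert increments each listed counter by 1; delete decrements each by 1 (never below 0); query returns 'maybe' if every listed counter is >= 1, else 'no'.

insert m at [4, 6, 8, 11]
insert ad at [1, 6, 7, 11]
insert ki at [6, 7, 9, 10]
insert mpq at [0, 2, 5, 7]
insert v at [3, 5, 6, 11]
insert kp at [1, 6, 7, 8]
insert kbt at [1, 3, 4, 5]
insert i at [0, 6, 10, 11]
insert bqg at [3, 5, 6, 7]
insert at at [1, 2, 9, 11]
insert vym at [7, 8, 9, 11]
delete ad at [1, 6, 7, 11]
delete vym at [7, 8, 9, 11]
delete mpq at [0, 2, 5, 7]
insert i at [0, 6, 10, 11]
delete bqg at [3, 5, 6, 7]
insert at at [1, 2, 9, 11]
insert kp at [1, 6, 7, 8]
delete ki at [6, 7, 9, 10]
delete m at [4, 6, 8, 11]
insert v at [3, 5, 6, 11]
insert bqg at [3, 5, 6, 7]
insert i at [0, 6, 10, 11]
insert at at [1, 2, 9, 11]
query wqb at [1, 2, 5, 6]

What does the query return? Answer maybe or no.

Answer: maybe

Derivation:
Step 1: insert m at [4, 6, 8, 11] -> counters=[0,0,0,0,1,0,1,0,1,0,0,1]
Step 2: insert ad at [1, 6, 7, 11] -> counters=[0,1,0,0,1,0,2,1,1,0,0,2]
Step 3: insert ki at [6, 7, 9, 10] -> counters=[0,1,0,0,1,0,3,2,1,1,1,2]
Step 4: insert mpq at [0, 2, 5, 7] -> counters=[1,1,1,0,1,1,3,3,1,1,1,2]
Step 5: insert v at [3, 5, 6, 11] -> counters=[1,1,1,1,1,2,4,3,1,1,1,3]
Step 6: insert kp at [1, 6, 7, 8] -> counters=[1,2,1,1,1,2,5,4,2,1,1,3]
Step 7: insert kbt at [1, 3, 4, 5] -> counters=[1,3,1,2,2,3,5,4,2,1,1,3]
Step 8: insert i at [0, 6, 10, 11] -> counters=[2,3,1,2,2,3,6,4,2,1,2,4]
Step 9: insert bqg at [3, 5, 6, 7] -> counters=[2,3,1,3,2,4,7,5,2,1,2,4]
Step 10: insert at at [1, 2, 9, 11] -> counters=[2,4,2,3,2,4,7,5,2,2,2,5]
Step 11: insert vym at [7, 8, 9, 11] -> counters=[2,4,2,3,2,4,7,6,3,3,2,6]
Step 12: delete ad at [1, 6, 7, 11] -> counters=[2,3,2,3,2,4,6,5,3,3,2,5]
Step 13: delete vym at [7, 8, 9, 11] -> counters=[2,3,2,3,2,4,6,4,2,2,2,4]
Step 14: delete mpq at [0, 2, 5, 7] -> counters=[1,3,1,3,2,3,6,3,2,2,2,4]
Step 15: insert i at [0, 6, 10, 11] -> counters=[2,3,1,3,2,3,7,3,2,2,3,5]
Step 16: delete bqg at [3, 5, 6, 7] -> counters=[2,3,1,2,2,2,6,2,2,2,3,5]
Step 17: insert at at [1, 2, 9, 11] -> counters=[2,4,2,2,2,2,6,2,2,3,3,6]
Step 18: insert kp at [1, 6, 7, 8] -> counters=[2,5,2,2,2,2,7,3,3,3,3,6]
Step 19: delete ki at [6, 7, 9, 10] -> counters=[2,5,2,2,2,2,6,2,3,2,2,6]
Step 20: delete m at [4, 6, 8, 11] -> counters=[2,5,2,2,1,2,5,2,2,2,2,5]
Step 21: insert v at [3, 5, 6, 11] -> counters=[2,5,2,3,1,3,6,2,2,2,2,6]
Step 22: insert bqg at [3, 5, 6, 7] -> counters=[2,5,2,4,1,4,7,3,2,2,2,6]
Step 23: insert i at [0, 6, 10, 11] -> counters=[3,5,2,4,1,4,8,3,2,2,3,7]
Step 24: insert at at [1, 2, 9, 11] -> counters=[3,6,3,4,1,4,8,3,2,3,3,8]
Query wqb: check counters[1]=6 counters[2]=3 counters[5]=4 counters[6]=8 -> maybe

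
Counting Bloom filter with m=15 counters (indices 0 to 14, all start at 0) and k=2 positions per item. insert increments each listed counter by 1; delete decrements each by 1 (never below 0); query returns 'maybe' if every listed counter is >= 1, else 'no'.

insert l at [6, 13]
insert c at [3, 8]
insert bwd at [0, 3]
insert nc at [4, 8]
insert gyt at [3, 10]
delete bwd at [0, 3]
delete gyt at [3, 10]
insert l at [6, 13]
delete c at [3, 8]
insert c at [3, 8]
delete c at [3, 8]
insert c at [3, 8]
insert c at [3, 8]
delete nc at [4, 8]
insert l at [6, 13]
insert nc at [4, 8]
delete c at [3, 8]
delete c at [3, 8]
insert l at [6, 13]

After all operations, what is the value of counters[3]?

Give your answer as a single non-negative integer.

Step 1: insert l at [6, 13] -> counters=[0,0,0,0,0,0,1,0,0,0,0,0,0,1,0]
Step 2: insert c at [3, 8] -> counters=[0,0,0,1,0,0,1,0,1,0,0,0,0,1,0]
Step 3: insert bwd at [0, 3] -> counters=[1,0,0,2,0,0,1,0,1,0,0,0,0,1,0]
Step 4: insert nc at [4, 8] -> counters=[1,0,0,2,1,0,1,0,2,0,0,0,0,1,0]
Step 5: insert gyt at [3, 10] -> counters=[1,0,0,3,1,0,1,0,2,0,1,0,0,1,0]
Step 6: delete bwd at [0, 3] -> counters=[0,0,0,2,1,0,1,0,2,0,1,0,0,1,0]
Step 7: delete gyt at [3, 10] -> counters=[0,0,0,1,1,0,1,0,2,0,0,0,0,1,0]
Step 8: insert l at [6, 13] -> counters=[0,0,0,1,1,0,2,0,2,0,0,0,0,2,0]
Step 9: delete c at [3, 8] -> counters=[0,0,0,0,1,0,2,0,1,0,0,0,0,2,0]
Step 10: insert c at [3, 8] -> counters=[0,0,0,1,1,0,2,0,2,0,0,0,0,2,0]
Step 11: delete c at [3, 8] -> counters=[0,0,0,0,1,0,2,0,1,0,0,0,0,2,0]
Step 12: insert c at [3, 8] -> counters=[0,0,0,1,1,0,2,0,2,0,0,0,0,2,0]
Step 13: insert c at [3, 8] -> counters=[0,0,0,2,1,0,2,0,3,0,0,0,0,2,0]
Step 14: delete nc at [4, 8] -> counters=[0,0,0,2,0,0,2,0,2,0,0,0,0,2,0]
Step 15: insert l at [6, 13] -> counters=[0,0,0,2,0,0,3,0,2,0,0,0,0,3,0]
Step 16: insert nc at [4, 8] -> counters=[0,0,0,2,1,0,3,0,3,0,0,0,0,3,0]
Step 17: delete c at [3, 8] -> counters=[0,0,0,1,1,0,3,0,2,0,0,0,0,3,0]
Step 18: delete c at [3, 8] -> counters=[0,0,0,0,1,0,3,0,1,0,0,0,0,3,0]
Step 19: insert l at [6, 13] -> counters=[0,0,0,0,1,0,4,0,1,0,0,0,0,4,0]
Final counters=[0,0,0,0,1,0,4,0,1,0,0,0,0,4,0] -> counters[3]=0

Answer: 0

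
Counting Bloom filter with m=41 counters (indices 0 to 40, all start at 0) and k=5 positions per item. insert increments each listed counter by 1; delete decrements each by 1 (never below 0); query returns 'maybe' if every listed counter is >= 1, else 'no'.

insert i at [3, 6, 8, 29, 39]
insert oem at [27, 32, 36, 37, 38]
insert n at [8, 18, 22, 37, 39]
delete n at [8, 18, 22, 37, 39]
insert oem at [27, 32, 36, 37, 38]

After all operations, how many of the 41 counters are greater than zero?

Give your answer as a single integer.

Step 1: insert i at [3, 6, 8, 29, 39] -> counters=[0,0,0,1,0,0,1,0,1,0,0,0,0,0,0,0,0,0,0,0,0,0,0,0,0,0,0,0,0,1,0,0,0,0,0,0,0,0,0,1,0]
Step 2: insert oem at [27, 32, 36, 37, 38] -> counters=[0,0,0,1,0,0,1,0,1,0,0,0,0,0,0,0,0,0,0,0,0,0,0,0,0,0,0,1,0,1,0,0,1,0,0,0,1,1,1,1,0]
Step 3: insert n at [8, 18, 22, 37, 39] -> counters=[0,0,0,1,0,0,1,0,2,0,0,0,0,0,0,0,0,0,1,0,0,0,1,0,0,0,0,1,0,1,0,0,1,0,0,0,1,2,1,2,0]
Step 4: delete n at [8, 18, 22, 37, 39] -> counters=[0,0,0,1,0,0,1,0,1,0,0,0,0,0,0,0,0,0,0,0,0,0,0,0,0,0,0,1,0,1,0,0,1,0,0,0,1,1,1,1,0]
Step 5: insert oem at [27, 32, 36, 37, 38] -> counters=[0,0,0,1,0,0,1,0,1,0,0,0,0,0,0,0,0,0,0,0,0,0,0,0,0,0,0,2,0,1,0,0,2,0,0,0,2,2,2,1,0]
Final counters=[0,0,0,1,0,0,1,0,1,0,0,0,0,0,0,0,0,0,0,0,0,0,0,0,0,0,0,2,0,1,0,0,2,0,0,0,2,2,2,1,0] -> 10 nonzero

Answer: 10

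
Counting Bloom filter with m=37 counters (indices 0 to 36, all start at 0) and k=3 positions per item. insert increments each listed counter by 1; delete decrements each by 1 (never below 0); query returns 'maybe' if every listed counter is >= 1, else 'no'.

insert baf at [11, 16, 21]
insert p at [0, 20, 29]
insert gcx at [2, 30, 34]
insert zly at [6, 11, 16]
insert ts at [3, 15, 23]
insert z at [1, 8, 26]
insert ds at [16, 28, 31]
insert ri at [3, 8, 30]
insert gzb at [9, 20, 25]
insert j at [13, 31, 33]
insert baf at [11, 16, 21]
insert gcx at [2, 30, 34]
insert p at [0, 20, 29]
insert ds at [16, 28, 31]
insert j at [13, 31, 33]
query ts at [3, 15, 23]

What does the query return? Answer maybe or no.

Answer: maybe

Derivation:
Step 1: insert baf at [11, 16, 21] -> counters=[0,0,0,0,0,0,0,0,0,0,0,1,0,0,0,0,1,0,0,0,0,1,0,0,0,0,0,0,0,0,0,0,0,0,0,0,0]
Step 2: insert p at [0, 20, 29] -> counters=[1,0,0,0,0,0,0,0,0,0,0,1,0,0,0,0,1,0,0,0,1,1,0,0,0,0,0,0,0,1,0,0,0,0,0,0,0]
Step 3: insert gcx at [2, 30, 34] -> counters=[1,0,1,0,0,0,0,0,0,0,0,1,0,0,0,0,1,0,0,0,1,1,0,0,0,0,0,0,0,1,1,0,0,0,1,0,0]
Step 4: insert zly at [6, 11, 16] -> counters=[1,0,1,0,0,0,1,0,0,0,0,2,0,0,0,0,2,0,0,0,1,1,0,0,0,0,0,0,0,1,1,0,0,0,1,0,0]
Step 5: insert ts at [3, 15, 23] -> counters=[1,0,1,1,0,0,1,0,0,0,0,2,0,0,0,1,2,0,0,0,1,1,0,1,0,0,0,0,0,1,1,0,0,0,1,0,0]
Step 6: insert z at [1, 8, 26] -> counters=[1,1,1,1,0,0,1,0,1,0,0,2,0,0,0,1,2,0,0,0,1,1,0,1,0,0,1,0,0,1,1,0,0,0,1,0,0]
Step 7: insert ds at [16, 28, 31] -> counters=[1,1,1,1,0,0,1,0,1,0,0,2,0,0,0,1,3,0,0,0,1,1,0,1,0,0,1,0,1,1,1,1,0,0,1,0,0]
Step 8: insert ri at [3, 8, 30] -> counters=[1,1,1,2,0,0,1,0,2,0,0,2,0,0,0,1,3,0,0,0,1,1,0,1,0,0,1,0,1,1,2,1,0,0,1,0,0]
Step 9: insert gzb at [9, 20, 25] -> counters=[1,1,1,2,0,0,1,0,2,1,0,2,0,0,0,1,3,0,0,0,2,1,0,1,0,1,1,0,1,1,2,1,0,0,1,0,0]
Step 10: insert j at [13, 31, 33] -> counters=[1,1,1,2,0,0,1,0,2,1,0,2,0,1,0,1,3,0,0,0,2,1,0,1,0,1,1,0,1,1,2,2,0,1,1,0,0]
Step 11: insert baf at [11, 16, 21] -> counters=[1,1,1,2,0,0,1,0,2,1,0,3,0,1,0,1,4,0,0,0,2,2,0,1,0,1,1,0,1,1,2,2,0,1,1,0,0]
Step 12: insert gcx at [2, 30, 34] -> counters=[1,1,2,2,0,0,1,0,2,1,0,3,0,1,0,1,4,0,0,0,2,2,0,1,0,1,1,0,1,1,3,2,0,1,2,0,0]
Step 13: insert p at [0, 20, 29] -> counters=[2,1,2,2,0,0,1,0,2,1,0,3,0,1,0,1,4,0,0,0,3,2,0,1,0,1,1,0,1,2,3,2,0,1,2,0,0]
Step 14: insert ds at [16, 28, 31] -> counters=[2,1,2,2,0,0,1,0,2,1,0,3,0,1,0,1,5,0,0,0,3,2,0,1,0,1,1,0,2,2,3,3,0,1,2,0,0]
Step 15: insert j at [13, 31, 33] -> counters=[2,1,2,2,0,0,1,0,2,1,0,3,0,2,0,1,5,0,0,0,3,2,0,1,0,1,1,0,2,2,3,4,0,2,2,0,0]
Query ts: check counters[3]=2 counters[15]=1 counters[23]=1 -> maybe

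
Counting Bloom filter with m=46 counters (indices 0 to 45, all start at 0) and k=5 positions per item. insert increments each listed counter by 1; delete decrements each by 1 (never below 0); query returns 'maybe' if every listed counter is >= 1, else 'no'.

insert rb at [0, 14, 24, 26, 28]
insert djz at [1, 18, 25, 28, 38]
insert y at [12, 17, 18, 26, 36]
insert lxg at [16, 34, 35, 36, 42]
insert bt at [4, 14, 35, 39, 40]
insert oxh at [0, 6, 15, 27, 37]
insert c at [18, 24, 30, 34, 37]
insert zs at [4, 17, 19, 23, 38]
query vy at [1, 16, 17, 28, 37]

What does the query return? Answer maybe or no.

Answer: maybe

Derivation:
Step 1: insert rb at [0, 14, 24, 26, 28] -> counters=[1,0,0,0,0,0,0,0,0,0,0,0,0,0,1,0,0,0,0,0,0,0,0,0,1,0,1,0,1,0,0,0,0,0,0,0,0,0,0,0,0,0,0,0,0,0]
Step 2: insert djz at [1, 18, 25, 28, 38] -> counters=[1,1,0,0,0,0,0,0,0,0,0,0,0,0,1,0,0,0,1,0,0,0,0,0,1,1,1,0,2,0,0,0,0,0,0,0,0,0,1,0,0,0,0,0,0,0]
Step 3: insert y at [12, 17, 18, 26, 36] -> counters=[1,1,0,0,0,0,0,0,0,0,0,0,1,0,1,0,0,1,2,0,0,0,0,0,1,1,2,0,2,0,0,0,0,0,0,0,1,0,1,0,0,0,0,0,0,0]
Step 4: insert lxg at [16, 34, 35, 36, 42] -> counters=[1,1,0,0,0,0,0,0,0,0,0,0,1,0,1,0,1,1,2,0,0,0,0,0,1,1,2,0,2,0,0,0,0,0,1,1,2,0,1,0,0,0,1,0,0,0]
Step 5: insert bt at [4, 14, 35, 39, 40] -> counters=[1,1,0,0,1,0,0,0,0,0,0,0,1,0,2,0,1,1,2,0,0,0,0,0,1,1,2,0,2,0,0,0,0,0,1,2,2,0,1,1,1,0,1,0,0,0]
Step 6: insert oxh at [0, 6, 15, 27, 37] -> counters=[2,1,0,0,1,0,1,0,0,0,0,0,1,0,2,1,1,1,2,0,0,0,0,0,1,1,2,1,2,0,0,0,0,0,1,2,2,1,1,1,1,0,1,0,0,0]
Step 7: insert c at [18, 24, 30, 34, 37] -> counters=[2,1,0,0,1,0,1,0,0,0,0,0,1,0,2,1,1,1,3,0,0,0,0,0,2,1,2,1,2,0,1,0,0,0,2,2,2,2,1,1,1,0,1,0,0,0]
Step 8: insert zs at [4, 17, 19, 23, 38] -> counters=[2,1,0,0,2,0,1,0,0,0,0,0,1,0,2,1,1,2,3,1,0,0,0,1,2,1,2,1,2,0,1,0,0,0,2,2,2,2,2,1,1,0,1,0,0,0]
Query vy: check counters[1]=1 counters[16]=1 counters[17]=2 counters[28]=2 counters[37]=2 -> maybe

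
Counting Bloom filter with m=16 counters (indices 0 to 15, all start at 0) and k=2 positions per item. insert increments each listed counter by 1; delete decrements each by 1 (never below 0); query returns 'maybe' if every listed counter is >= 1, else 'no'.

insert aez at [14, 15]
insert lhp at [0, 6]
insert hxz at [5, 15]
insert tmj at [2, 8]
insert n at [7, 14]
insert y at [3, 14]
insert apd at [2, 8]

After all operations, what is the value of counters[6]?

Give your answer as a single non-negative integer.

Step 1: insert aez at [14, 15] -> counters=[0,0,0,0,0,0,0,0,0,0,0,0,0,0,1,1]
Step 2: insert lhp at [0, 6] -> counters=[1,0,0,0,0,0,1,0,0,0,0,0,0,0,1,1]
Step 3: insert hxz at [5, 15] -> counters=[1,0,0,0,0,1,1,0,0,0,0,0,0,0,1,2]
Step 4: insert tmj at [2, 8] -> counters=[1,0,1,0,0,1,1,0,1,0,0,0,0,0,1,2]
Step 5: insert n at [7, 14] -> counters=[1,0,1,0,0,1,1,1,1,0,0,0,0,0,2,2]
Step 6: insert y at [3, 14] -> counters=[1,0,1,1,0,1,1,1,1,0,0,0,0,0,3,2]
Step 7: insert apd at [2, 8] -> counters=[1,0,2,1,0,1,1,1,2,0,0,0,0,0,3,2]
Final counters=[1,0,2,1,0,1,1,1,2,0,0,0,0,0,3,2] -> counters[6]=1

Answer: 1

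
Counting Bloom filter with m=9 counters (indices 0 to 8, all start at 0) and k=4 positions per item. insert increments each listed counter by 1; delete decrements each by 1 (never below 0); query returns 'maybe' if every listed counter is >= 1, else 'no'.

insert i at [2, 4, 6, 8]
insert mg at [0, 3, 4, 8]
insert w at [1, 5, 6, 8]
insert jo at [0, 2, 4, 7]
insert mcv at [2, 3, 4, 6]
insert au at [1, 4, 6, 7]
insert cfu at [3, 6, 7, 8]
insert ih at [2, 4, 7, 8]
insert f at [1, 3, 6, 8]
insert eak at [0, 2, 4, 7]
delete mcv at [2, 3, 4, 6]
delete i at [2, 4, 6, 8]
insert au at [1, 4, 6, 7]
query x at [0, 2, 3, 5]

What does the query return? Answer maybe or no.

Answer: maybe

Derivation:
Step 1: insert i at [2, 4, 6, 8] -> counters=[0,0,1,0,1,0,1,0,1]
Step 2: insert mg at [0, 3, 4, 8] -> counters=[1,0,1,1,2,0,1,0,2]
Step 3: insert w at [1, 5, 6, 8] -> counters=[1,1,1,1,2,1,2,0,3]
Step 4: insert jo at [0, 2, 4, 7] -> counters=[2,1,2,1,3,1,2,1,3]
Step 5: insert mcv at [2, 3, 4, 6] -> counters=[2,1,3,2,4,1,3,1,3]
Step 6: insert au at [1, 4, 6, 7] -> counters=[2,2,3,2,5,1,4,2,3]
Step 7: insert cfu at [3, 6, 7, 8] -> counters=[2,2,3,3,5,1,5,3,4]
Step 8: insert ih at [2, 4, 7, 8] -> counters=[2,2,4,3,6,1,5,4,5]
Step 9: insert f at [1, 3, 6, 8] -> counters=[2,3,4,4,6,1,6,4,6]
Step 10: insert eak at [0, 2, 4, 7] -> counters=[3,3,5,4,7,1,6,5,6]
Step 11: delete mcv at [2, 3, 4, 6] -> counters=[3,3,4,3,6,1,5,5,6]
Step 12: delete i at [2, 4, 6, 8] -> counters=[3,3,3,3,5,1,4,5,5]
Step 13: insert au at [1, 4, 6, 7] -> counters=[3,4,3,3,6,1,5,6,5]
Query x: check counters[0]=3 counters[2]=3 counters[3]=3 counters[5]=1 -> maybe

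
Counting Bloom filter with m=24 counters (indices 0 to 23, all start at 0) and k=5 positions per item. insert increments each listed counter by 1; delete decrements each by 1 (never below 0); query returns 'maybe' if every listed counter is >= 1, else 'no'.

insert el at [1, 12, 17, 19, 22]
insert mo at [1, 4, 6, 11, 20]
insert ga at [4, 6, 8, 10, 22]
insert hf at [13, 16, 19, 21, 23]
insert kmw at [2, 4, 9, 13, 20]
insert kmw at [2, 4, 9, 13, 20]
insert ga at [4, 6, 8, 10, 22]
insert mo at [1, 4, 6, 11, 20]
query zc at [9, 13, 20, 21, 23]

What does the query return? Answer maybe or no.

Step 1: insert el at [1, 12, 17, 19, 22] -> counters=[0,1,0,0,0,0,0,0,0,0,0,0,1,0,0,0,0,1,0,1,0,0,1,0]
Step 2: insert mo at [1, 4, 6, 11, 20] -> counters=[0,2,0,0,1,0,1,0,0,0,0,1,1,0,0,0,0,1,0,1,1,0,1,0]
Step 3: insert ga at [4, 6, 8, 10, 22] -> counters=[0,2,0,0,2,0,2,0,1,0,1,1,1,0,0,0,0,1,0,1,1,0,2,0]
Step 4: insert hf at [13, 16, 19, 21, 23] -> counters=[0,2,0,0,2,0,2,0,1,0,1,1,1,1,0,0,1,1,0,2,1,1,2,1]
Step 5: insert kmw at [2, 4, 9, 13, 20] -> counters=[0,2,1,0,3,0,2,0,1,1,1,1,1,2,0,0,1,1,0,2,2,1,2,1]
Step 6: insert kmw at [2, 4, 9, 13, 20] -> counters=[0,2,2,0,4,0,2,0,1,2,1,1,1,3,0,0,1,1,0,2,3,1,2,1]
Step 7: insert ga at [4, 6, 8, 10, 22] -> counters=[0,2,2,0,5,0,3,0,2,2,2,1,1,3,0,0,1,1,0,2,3,1,3,1]
Step 8: insert mo at [1, 4, 6, 11, 20] -> counters=[0,3,2,0,6,0,4,0,2,2,2,2,1,3,0,0,1,1,0,2,4,1,3,1]
Query zc: check counters[9]=2 counters[13]=3 counters[20]=4 counters[21]=1 counters[23]=1 -> maybe

Answer: maybe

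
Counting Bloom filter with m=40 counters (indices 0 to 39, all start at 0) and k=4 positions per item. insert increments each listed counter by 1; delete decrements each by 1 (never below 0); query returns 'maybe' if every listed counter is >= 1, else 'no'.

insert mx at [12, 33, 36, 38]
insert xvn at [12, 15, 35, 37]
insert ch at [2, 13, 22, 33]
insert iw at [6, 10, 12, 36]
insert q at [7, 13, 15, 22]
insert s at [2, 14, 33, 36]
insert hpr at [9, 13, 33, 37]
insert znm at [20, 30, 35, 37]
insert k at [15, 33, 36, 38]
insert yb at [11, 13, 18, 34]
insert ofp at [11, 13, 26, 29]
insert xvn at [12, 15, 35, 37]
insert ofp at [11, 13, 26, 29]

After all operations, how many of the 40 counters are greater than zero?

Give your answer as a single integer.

Answer: 22

Derivation:
Step 1: insert mx at [12, 33, 36, 38] -> counters=[0,0,0,0,0,0,0,0,0,0,0,0,1,0,0,0,0,0,0,0,0,0,0,0,0,0,0,0,0,0,0,0,0,1,0,0,1,0,1,0]
Step 2: insert xvn at [12, 15, 35, 37] -> counters=[0,0,0,0,0,0,0,0,0,0,0,0,2,0,0,1,0,0,0,0,0,0,0,0,0,0,0,0,0,0,0,0,0,1,0,1,1,1,1,0]
Step 3: insert ch at [2, 13, 22, 33] -> counters=[0,0,1,0,0,0,0,0,0,0,0,0,2,1,0,1,0,0,0,0,0,0,1,0,0,0,0,0,0,0,0,0,0,2,0,1,1,1,1,0]
Step 4: insert iw at [6, 10, 12, 36] -> counters=[0,0,1,0,0,0,1,0,0,0,1,0,3,1,0,1,0,0,0,0,0,0,1,0,0,0,0,0,0,0,0,0,0,2,0,1,2,1,1,0]
Step 5: insert q at [7, 13, 15, 22] -> counters=[0,0,1,0,0,0,1,1,0,0,1,0,3,2,0,2,0,0,0,0,0,0,2,0,0,0,0,0,0,0,0,0,0,2,0,1,2,1,1,0]
Step 6: insert s at [2, 14, 33, 36] -> counters=[0,0,2,0,0,0,1,1,0,0,1,0,3,2,1,2,0,0,0,0,0,0,2,0,0,0,0,0,0,0,0,0,0,3,0,1,3,1,1,0]
Step 7: insert hpr at [9, 13, 33, 37] -> counters=[0,0,2,0,0,0,1,1,0,1,1,0,3,3,1,2,0,0,0,0,0,0,2,0,0,0,0,0,0,0,0,0,0,4,0,1,3,2,1,0]
Step 8: insert znm at [20, 30, 35, 37] -> counters=[0,0,2,0,0,0,1,1,0,1,1,0,3,3,1,2,0,0,0,0,1,0,2,0,0,0,0,0,0,0,1,0,0,4,0,2,3,3,1,0]
Step 9: insert k at [15, 33, 36, 38] -> counters=[0,0,2,0,0,0,1,1,0,1,1,0,3,3,1,3,0,0,0,0,1,0,2,0,0,0,0,0,0,0,1,0,0,5,0,2,4,3,2,0]
Step 10: insert yb at [11, 13, 18, 34] -> counters=[0,0,2,0,0,0,1,1,0,1,1,1,3,4,1,3,0,0,1,0,1,0,2,0,0,0,0,0,0,0,1,0,0,5,1,2,4,3,2,0]
Step 11: insert ofp at [11, 13, 26, 29] -> counters=[0,0,2,0,0,0,1,1,0,1,1,2,3,5,1,3,0,0,1,0,1,0,2,0,0,0,1,0,0,1,1,0,0,5,1,2,4,3,2,0]
Step 12: insert xvn at [12, 15, 35, 37] -> counters=[0,0,2,0,0,0,1,1,0,1,1,2,4,5,1,4,0,0,1,0,1,0,2,0,0,0,1,0,0,1,1,0,0,5,1,3,4,4,2,0]
Step 13: insert ofp at [11, 13, 26, 29] -> counters=[0,0,2,0,0,0,1,1,0,1,1,3,4,6,1,4,0,0,1,0,1,0,2,0,0,0,2,0,0,2,1,0,0,5,1,3,4,4,2,0]
Final counters=[0,0,2,0,0,0,1,1,0,1,1,3,4,6,1,4,0,0,1,0,1,0,2,0,0,0,2,0,0,2,1,0,0,5,1,3,4,4,2,0] -> 22 nonzero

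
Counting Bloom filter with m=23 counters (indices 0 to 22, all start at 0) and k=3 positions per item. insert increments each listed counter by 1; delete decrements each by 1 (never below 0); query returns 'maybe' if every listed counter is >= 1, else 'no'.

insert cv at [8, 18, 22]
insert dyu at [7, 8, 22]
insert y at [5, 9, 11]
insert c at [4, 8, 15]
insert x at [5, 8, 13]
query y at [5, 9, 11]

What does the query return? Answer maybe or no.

Answer: maybe

Derivation:
Step 1: insert cv at [8, 18, 22] -> counters=[0,0,0,0,0,0,0,0,1,0,0,0,0,0,0,0,0,0,1,0,0,0,1]
Step 2: insert dyu at [7, 8, 22] -> counters=[0,0,0,0,0,0,0,1,2,0,0,0,0,0,0,0,0,0,1,0,0,0,2]
Step 3: insert y at [5, 9, 11] -> counters=[0,0,0,0,0,1,0,1,2,1,0,1,0,0,0,0,0,0,1,0,0,0,2]
Step 4: insert c at [4, 8, 15] -> counters=[0,0,0,0,1,1,0,1,3,1,0,1,0,0,0,1,0,0,1,0,0,0,2]
Step 5: insert x at [5, 8, 13] -> counters=[0,0,0,0,1,2,0,1,4,1,0,1,0,1,0,1,0,0,1,0,0,0,2]
Query y: check counters[5]=2 counters[9]=1 counters[11]=1 -> maybe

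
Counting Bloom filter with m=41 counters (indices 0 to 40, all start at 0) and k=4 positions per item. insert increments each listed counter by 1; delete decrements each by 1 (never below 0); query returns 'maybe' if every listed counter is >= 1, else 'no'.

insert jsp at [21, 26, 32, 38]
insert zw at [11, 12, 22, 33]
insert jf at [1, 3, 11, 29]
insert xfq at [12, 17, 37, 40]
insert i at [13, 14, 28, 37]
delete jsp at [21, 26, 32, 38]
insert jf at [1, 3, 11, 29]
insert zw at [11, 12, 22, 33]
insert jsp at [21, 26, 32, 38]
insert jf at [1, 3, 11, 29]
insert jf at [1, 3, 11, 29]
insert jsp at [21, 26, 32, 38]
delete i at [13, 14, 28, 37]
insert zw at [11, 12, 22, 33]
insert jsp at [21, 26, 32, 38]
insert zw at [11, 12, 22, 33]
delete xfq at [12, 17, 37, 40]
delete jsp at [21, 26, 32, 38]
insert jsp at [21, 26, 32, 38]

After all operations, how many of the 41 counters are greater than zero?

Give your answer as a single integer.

Answer: 11

Derivation:
Step 1: insert jsp at [21, 26, 32, 38] -> counters=[0,0,0,0,0,0,0,0,0,0,0,0,0,0,0,0,0,0,0,0,0,1,0,0,0,0,1,0,0,0,0,0,1,0,0,0,0,0,1,0,0]
Step 2: insert zw at [11, 12, 22, 33] -> counters=[0,0,0,0,0,0,0,0,0,0,0,1,1,0,0,0,0,0,0,0,0,1,1,0,0,0,1,0,0,0,0,0,1,1,0,0,0,0,1,0,0]
Step 3: insert jf at [1, 3, 11, 29] -> counters=[0,1,0,1,0,0,0,0,0,0,0,2,1,0,0,0,0,0,0,0,0,1,1,0,0,0,1,0,0,1,0,0,1,1,0,0,0,0,1,0,0]
Step 4: insert xfq at [12, 17, 37, 40] -> counters=[0,1,0,1,0,0,0,0,0,0,0,2,2,0,0,0,0,1,0,0,0,1,1,0,0,0,1,0,0,1,0,0,1,1,0,0,0,1,1,0,1]
Step 5: insert i at [13, 14, 28, 37] -> counters=[0,1,0,1,0,0,0,0,0,0,0,2,2,1,1,0,0,1,0,0,0,1,1,0,0,0,1,0,1,1,0,0,1,1,0,0,0,2,1,0,1]
Step 6: delete jsp at [21, 26, 32, 38] -> counters=[0,1,0,1,0,0,0,0,0,0,0,2,2,1,1,0,0,1,0,0,0,0,1,0,0,0,0,0,1,1,0,0,0,1,0,0,0,2,0,0,1]
Step 7: insert jf at [1, 3, 11, 29] -> counters=[0,2,0,2,0,0,0,0,0,0,0,3,2,1,1,0,0,1,0,0,0,0,1,0,0,0,0,0,1,2,0,0,0,1,0,0,0,2,0,0,1]
Step 8: insert zw at [11, 12, 22, 33] -> counters=[0,2,0,2,0,0,0,0,0,0,0,4,3,1,1,0,0,1,0,0,0,0,2,0,0,0,0,0,1,2,0,0,0,2,0,0,0,2,0,0,1]
Step 9: insert jsp at [21, 26, 32, 38] -> counters=[0,2,0,2,0,0,0,0,0,0,0,4,3,1,1,0,0,1,0,0,0,1,2,0,0,0,1,0,1,2,0,0,1,2,0,0,0,2,1,0,1]
Step 10: insert jf at [1, 3, 11, 29] -> counters=[0,3,0,3,0,0,0,0,0,0,0,5,3,1,1,0,0,1,0,0,0,1,2,0,0,0,1,0,1,3,0,0,1,2,0,0,0,2,1,0,1]
Step 11: insert jf at [1, 3, 11, 29] -> counters=[0,4,0,4,0,0,0,0,0,0,0,6,3,1,1,0,0,1,0,0,0,1,2,0,0,0,1,0,1,4,0,0,1,2,0,0,0,2,1,0,1]
Step 12: insert jsp at [21, 26, 32, 38] -> counters=[0,4,0,4,0,0,0,0,0,0,0,6,3,1,1,0,0,1,0,0,0,2,2,0,0,0,2,0,1,4,0,0,2,2,0,0,0,2,2,0,1]
Step 13: delete i at [13, 14, 28, 37] -> counters=[0,4,0,4,0,0,0,0,0,0,0,6,3,0,0,0,0,1,0,0,0,2,2,0,0,0,2,0,0,4,0,0,2,2,0,0,0,1,2,0,1]
Step 14: insert zw at [11, 12, 22, 33] -> counters=[0,4,0,4,0,0,0,0,0,0,0,7,4,0,0,0,0,1,0,0,0,2,3,0,0,0,2,0,0,4,0,0,2,3,0,0,0,1,2,0,1]
Step 15: insert jsp at [21, 26, 32, 38] -> counters=[0,4,0,4,0,0,0,0,0,0,0,7,4,0,0,0,0,1,0,0,0,3,3,0,0,0,3,0,0,4,0,0,3,3,0,0,0,1,3,0,1]
Step 16: insert zw at [11, 12, 22, 33] -> counters=[0,4,0,4,0,0,0,0,0,0,0,8,5,0,0,0,0,1,0,0,0,3,4,0,0,0,3,0,0,4,0,0,3,4,0,0,0,1,3,0,1]
Step 17: delete xfq at [12, 17, 37, 40] -> counters=[0,4,0,4,0,0,0,0,0,0,0,8,4,0,0,0,0,0,0,0,0,3,4,0,0,0,3,0,0,4,0,0,3,4,0,0,0,0,3,0,0]
Step 18: delete jsp at [21, 26, 32, 38] -> counters=[0,4,0,4,0,0,0,0,0,0,0,8,4,0,0,0,0,0,0,0,0,2,4,0,0,0,2,0,0,4,0,0,2,4,0,0,0,0,2,0,0]
Step 19: insert jsp at [21, 26, 32, 38] -> counters=[0,4,0,4,0,0,0,0,0,0,0,8,4,0,0,0,0,0,0,0,0,3,4,0,0,0,3,0,0,4,0,0,3,4,0,0,0,0,3,0,0]
Final counters=[0,4,0,4,0,0,0,0,0,0,0,8,4,0,0,0,0,0,0,0,0,3,4,0,0,0,3,0,0,4,0,0,3,4,0,0,0,0,3,0,0] -> 11 nonzero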